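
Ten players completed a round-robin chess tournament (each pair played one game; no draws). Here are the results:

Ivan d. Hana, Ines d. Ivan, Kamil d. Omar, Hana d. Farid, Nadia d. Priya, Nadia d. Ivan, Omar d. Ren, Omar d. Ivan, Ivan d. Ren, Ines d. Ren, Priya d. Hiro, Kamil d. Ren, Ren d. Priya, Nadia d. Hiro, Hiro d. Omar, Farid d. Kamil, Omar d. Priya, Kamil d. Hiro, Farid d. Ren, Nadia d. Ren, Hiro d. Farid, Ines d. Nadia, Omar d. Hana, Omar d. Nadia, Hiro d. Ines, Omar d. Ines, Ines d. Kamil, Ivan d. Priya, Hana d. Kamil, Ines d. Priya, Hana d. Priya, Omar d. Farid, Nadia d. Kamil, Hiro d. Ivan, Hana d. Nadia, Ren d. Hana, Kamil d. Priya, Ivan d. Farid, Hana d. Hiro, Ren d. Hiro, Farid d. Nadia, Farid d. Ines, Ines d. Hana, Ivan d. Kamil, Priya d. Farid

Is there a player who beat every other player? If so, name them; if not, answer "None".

None

Highest win total is Omar with 7 (out of 9 possible).
Omar lost to Kamil, Hiro, so no player went undefeated.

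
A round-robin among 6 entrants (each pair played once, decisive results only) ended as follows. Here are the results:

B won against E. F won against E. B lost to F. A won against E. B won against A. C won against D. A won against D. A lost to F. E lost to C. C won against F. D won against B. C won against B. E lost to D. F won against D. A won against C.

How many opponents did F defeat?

F's results: beat A, B, D, E; lost to C.
That is 4 wins.

4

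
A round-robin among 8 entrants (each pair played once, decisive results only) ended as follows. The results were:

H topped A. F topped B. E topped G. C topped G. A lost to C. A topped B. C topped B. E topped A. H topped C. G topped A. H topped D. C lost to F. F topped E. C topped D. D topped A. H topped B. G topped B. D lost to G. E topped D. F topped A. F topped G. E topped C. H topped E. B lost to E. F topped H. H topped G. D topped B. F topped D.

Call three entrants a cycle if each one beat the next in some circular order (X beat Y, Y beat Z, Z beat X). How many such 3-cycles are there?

Win totals: A 1, B 0, C 4, D 2, E 5, F 7, G 3, H 6.
An entrant with w wins dominates both others in C(w,2) triples; summing gives 0 + 0 + 6 + 1 + 10 + 21 + 3 + 15 = 56 transitive triples.
Total triples C(8,3) = 56, so cyclic triples = 56 − 56 = 0.

0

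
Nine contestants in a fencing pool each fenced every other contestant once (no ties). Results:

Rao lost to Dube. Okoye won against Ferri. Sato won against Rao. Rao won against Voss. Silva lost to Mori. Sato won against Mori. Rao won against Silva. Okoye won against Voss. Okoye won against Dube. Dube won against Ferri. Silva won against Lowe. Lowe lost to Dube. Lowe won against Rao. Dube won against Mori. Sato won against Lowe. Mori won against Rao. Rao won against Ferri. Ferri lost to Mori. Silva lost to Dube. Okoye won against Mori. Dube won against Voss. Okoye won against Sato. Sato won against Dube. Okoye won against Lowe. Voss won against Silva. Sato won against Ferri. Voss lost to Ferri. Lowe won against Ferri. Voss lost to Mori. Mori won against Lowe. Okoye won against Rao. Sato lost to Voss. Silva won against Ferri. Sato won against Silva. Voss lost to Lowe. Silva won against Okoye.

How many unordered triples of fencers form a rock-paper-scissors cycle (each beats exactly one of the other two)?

13

Win totals: Silva 3, Voss 2, Ferri 1, Rao 3, Sato 6, Okoye 7, Lowe 3, Dube 6, Mori 5.
A fencer with w wins dominates both others in C(w,2) triples; summing gives 3 + 1 + 0 + 3 + 15 + 21 + 3 + 15 + 10 = 71 transitive triples.
Total triples C(9,3) = 84, so cyclic triples = 84 − 71 = 13.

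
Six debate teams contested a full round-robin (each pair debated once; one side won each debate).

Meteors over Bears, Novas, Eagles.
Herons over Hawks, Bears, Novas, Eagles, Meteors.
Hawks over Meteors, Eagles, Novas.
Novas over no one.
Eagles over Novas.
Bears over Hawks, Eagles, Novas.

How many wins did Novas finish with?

Novas' results: beat no one; lost to Meteors, Hawks, Bears, Eagles, Herons.
That is 0 wins.

0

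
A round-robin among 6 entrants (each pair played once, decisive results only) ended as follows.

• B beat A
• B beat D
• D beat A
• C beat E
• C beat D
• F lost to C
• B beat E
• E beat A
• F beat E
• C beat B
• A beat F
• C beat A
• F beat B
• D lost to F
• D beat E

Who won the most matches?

Win totals: A 1, B 3, C 5, D 2, E 1, F 3.
C leads with 5 wins (next highest: 3).

C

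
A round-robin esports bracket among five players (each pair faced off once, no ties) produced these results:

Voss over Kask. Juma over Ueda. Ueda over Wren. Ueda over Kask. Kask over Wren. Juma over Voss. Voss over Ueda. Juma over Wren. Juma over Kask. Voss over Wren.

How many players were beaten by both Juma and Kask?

Juma beat: Voss, Kask, Wren, Ueda.
Kask beat: Wren.
Both beat: Wren — 1.

1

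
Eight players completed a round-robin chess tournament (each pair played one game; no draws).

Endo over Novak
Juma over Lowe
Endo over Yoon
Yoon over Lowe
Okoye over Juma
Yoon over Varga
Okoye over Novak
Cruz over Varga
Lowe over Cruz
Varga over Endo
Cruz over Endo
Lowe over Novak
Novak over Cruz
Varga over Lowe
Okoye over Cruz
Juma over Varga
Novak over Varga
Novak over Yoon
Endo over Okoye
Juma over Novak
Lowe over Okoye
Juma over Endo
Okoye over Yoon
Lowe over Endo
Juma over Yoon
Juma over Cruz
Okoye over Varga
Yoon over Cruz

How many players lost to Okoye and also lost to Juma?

Okoye beat: Juma, Varga, Novak, Cruz, Yoon.
Juma beat: Varga, Endo, Novak, Cruz, Lowe, Yoon.
Both beat: Varga, Novak, Cruz, Yoon — 4.

4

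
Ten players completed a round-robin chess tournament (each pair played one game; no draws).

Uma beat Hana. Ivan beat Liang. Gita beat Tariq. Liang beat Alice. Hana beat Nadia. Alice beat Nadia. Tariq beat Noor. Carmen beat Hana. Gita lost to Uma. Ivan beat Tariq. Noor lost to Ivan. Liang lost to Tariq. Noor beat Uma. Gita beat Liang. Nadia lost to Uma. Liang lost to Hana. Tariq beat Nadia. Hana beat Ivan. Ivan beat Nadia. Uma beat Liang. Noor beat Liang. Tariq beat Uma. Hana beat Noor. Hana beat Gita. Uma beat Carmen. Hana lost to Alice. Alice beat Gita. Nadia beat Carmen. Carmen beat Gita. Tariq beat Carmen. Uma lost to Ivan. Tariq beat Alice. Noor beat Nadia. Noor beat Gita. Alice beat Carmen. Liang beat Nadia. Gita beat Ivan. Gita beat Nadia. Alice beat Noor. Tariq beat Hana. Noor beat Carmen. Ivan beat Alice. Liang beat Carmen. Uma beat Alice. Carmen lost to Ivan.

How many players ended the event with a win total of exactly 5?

Win totals: Ivan 7, Nadia 1, Gita 4, Liang 3, Hana 5, Noor 5, Uma 6, Alice 5, Carmen 2, Tariq 7.
Exactly 5: Hana, Noor, Alice — 3 players.

3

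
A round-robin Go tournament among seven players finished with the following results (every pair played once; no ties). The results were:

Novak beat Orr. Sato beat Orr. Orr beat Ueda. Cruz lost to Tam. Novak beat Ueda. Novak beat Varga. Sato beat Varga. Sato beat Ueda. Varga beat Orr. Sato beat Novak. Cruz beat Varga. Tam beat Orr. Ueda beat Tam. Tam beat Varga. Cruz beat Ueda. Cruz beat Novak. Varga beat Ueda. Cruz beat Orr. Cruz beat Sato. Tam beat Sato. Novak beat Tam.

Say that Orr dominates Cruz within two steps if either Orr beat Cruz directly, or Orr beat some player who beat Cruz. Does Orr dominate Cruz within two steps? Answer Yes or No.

Orr did not beat Cruz directly.
Orr beat Ueda, but each of them lost to Cruz. No two-step path.

No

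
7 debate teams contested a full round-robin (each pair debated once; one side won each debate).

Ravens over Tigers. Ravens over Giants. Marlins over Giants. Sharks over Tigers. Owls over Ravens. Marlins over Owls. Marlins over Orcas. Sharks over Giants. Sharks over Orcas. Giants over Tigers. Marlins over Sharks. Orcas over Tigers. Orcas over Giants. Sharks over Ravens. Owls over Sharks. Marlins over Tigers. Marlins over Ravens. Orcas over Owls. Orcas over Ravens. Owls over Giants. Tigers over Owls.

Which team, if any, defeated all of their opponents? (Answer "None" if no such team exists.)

Marlins has 6 wins out of 6 opponents — a perfect record.

Marlins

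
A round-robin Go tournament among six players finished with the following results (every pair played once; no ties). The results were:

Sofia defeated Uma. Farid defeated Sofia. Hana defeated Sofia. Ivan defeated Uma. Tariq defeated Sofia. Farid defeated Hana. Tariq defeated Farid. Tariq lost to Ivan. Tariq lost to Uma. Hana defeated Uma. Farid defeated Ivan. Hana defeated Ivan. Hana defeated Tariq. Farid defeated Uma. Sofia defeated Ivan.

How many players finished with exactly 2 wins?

3

Win totals: Hana 4, Uma 1, Ivan 2, Farid 4, Sofia 2, Tariq 2.
Exactly 2: Ivan, Sofia, Tariq — 3 players.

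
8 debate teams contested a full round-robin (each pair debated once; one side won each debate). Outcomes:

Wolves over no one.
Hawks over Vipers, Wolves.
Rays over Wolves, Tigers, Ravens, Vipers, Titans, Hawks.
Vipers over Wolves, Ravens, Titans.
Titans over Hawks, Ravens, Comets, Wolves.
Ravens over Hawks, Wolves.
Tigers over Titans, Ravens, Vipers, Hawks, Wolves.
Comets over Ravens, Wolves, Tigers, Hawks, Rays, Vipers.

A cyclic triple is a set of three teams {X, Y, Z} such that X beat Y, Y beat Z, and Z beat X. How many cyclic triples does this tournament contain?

Win totals: Vipers 3, Hawks 2, Titans 4, Tigers 5, Comets 6, Rays 6, Wolves 0, Ravens 2.
A team with w wins dominates both others in C(w,2) triples; summing gives 3 + 1 + 6 + 10 + 15 + 15 + 0 + 1 = 51 transitive triples.
Total triples C(8,3) = 56, so cyclic triples = 56 − 51 = 5.

5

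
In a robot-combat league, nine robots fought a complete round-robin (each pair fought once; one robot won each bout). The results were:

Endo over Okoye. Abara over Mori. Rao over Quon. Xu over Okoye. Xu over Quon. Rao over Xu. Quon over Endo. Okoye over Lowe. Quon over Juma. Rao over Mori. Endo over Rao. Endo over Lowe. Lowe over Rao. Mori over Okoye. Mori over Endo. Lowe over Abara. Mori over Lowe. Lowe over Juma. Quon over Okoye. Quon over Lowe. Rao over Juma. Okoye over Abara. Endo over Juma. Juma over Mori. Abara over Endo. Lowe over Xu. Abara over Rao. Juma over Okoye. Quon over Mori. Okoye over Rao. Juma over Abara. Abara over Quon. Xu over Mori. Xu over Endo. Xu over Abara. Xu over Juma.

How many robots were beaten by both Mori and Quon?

Mori beat: Lowe, Okoye, Endo.
Quon beat: Lowe, Mori, Juma, Okoye, Endo.
Both beat: Lowe, Okoye, Endo — 3.

3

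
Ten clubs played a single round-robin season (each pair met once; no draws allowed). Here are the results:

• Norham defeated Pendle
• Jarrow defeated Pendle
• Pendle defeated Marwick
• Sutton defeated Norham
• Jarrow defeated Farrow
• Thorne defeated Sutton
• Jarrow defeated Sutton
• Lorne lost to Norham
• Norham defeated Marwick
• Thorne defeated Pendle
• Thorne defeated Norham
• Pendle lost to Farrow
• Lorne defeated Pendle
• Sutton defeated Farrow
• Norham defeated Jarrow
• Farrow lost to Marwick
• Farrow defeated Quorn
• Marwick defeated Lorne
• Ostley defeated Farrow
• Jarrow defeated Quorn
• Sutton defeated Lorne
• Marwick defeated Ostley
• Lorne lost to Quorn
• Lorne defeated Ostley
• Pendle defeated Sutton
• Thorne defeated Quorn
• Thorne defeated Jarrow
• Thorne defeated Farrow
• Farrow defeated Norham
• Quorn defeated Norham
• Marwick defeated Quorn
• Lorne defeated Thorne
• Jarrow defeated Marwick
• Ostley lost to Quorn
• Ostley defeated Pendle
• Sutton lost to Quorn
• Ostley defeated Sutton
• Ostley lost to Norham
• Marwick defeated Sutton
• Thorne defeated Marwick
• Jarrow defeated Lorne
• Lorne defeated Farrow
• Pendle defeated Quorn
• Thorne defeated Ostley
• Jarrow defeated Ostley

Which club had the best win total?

Thorne

Win totals: Farrow 3, Norham 5, Jarrow 7, Marwick 5, Sutton 3, Quorn 4, Ostley 3, Pendle 3, Thorne 8, Lorne 4.
Thorne leads with 8 wins (next highest: 7).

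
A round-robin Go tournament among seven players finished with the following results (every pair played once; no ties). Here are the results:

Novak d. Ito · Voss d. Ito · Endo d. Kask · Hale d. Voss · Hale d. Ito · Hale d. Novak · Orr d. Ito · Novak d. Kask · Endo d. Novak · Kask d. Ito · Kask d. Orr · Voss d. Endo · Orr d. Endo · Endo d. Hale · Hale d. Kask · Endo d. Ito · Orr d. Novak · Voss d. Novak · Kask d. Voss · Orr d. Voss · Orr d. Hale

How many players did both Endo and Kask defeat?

Endo beat: Ito, Hale, Novak, Kask.
Kask beat: Ito, Orr, Voss.
Both beat: Ito — 1.

1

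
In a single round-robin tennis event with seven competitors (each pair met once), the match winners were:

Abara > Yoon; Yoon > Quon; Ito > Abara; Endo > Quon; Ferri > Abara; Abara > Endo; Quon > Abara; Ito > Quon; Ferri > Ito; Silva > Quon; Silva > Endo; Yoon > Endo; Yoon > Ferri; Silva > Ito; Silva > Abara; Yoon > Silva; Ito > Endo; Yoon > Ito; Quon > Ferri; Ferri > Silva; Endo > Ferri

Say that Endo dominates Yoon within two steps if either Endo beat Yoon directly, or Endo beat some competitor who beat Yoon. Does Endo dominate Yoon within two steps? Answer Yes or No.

No

Endo did not beat Yoon directly.
Endo beat Quon, Ferri, but each of them lost to Yoon. No two-step path.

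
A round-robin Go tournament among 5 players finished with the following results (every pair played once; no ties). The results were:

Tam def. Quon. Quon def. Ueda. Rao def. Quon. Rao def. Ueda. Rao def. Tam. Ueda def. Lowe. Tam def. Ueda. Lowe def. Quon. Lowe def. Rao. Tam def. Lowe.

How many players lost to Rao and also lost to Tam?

2

Rao beat: Ueda, Quon, Tam.
Tam beat: Lowe, Ueda, Quon.
Both beat: Ueda, Quon — 2.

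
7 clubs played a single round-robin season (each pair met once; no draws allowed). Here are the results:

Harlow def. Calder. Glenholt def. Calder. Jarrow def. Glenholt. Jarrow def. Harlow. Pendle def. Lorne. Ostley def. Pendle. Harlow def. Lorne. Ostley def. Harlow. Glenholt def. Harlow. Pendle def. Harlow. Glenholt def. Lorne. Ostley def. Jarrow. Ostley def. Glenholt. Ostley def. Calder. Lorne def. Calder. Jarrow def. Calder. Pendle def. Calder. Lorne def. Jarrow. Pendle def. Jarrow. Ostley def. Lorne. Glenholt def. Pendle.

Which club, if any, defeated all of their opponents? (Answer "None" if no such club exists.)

Ostley

Ostley has 6 wins out of 6 opponents — a perfect record.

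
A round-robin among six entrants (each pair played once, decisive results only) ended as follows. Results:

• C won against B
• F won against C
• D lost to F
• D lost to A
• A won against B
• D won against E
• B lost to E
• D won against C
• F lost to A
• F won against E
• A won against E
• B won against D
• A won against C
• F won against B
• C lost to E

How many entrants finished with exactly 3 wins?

Win totals: A 5, B 1, C 1, D 2, E 2, F 4.
No entrant has exactly 3 wins.

0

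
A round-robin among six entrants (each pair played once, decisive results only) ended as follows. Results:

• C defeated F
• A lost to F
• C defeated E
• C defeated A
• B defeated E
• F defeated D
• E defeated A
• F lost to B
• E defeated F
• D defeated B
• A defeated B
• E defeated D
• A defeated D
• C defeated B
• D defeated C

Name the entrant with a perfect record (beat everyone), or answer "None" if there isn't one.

Highest win total is C with 4 (out of 5 possible).
C lost to D, so no entrant went undefeated.

None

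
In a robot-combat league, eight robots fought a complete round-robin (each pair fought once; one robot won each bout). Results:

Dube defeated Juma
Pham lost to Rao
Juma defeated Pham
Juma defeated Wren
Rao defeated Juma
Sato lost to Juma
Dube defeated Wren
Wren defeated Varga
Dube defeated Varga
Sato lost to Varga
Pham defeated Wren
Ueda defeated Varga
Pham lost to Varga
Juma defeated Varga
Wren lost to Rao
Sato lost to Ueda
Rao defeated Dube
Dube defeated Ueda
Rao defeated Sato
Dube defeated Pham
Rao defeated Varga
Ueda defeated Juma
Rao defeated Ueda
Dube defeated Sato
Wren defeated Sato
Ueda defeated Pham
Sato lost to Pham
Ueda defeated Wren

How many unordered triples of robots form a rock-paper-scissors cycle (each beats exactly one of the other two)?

1

Win totals: Varga 2, Wren 2, Juma 4, Dube 6, Ueda 5, Pham 2, Sato 0, Rao 7.
A robot with w wins dominates both others in C(w,2) triples; summing gives 1 + 1 + 6 + 15 + 10 + 1 + 0 + 21 = 55 transitive triples.
Total triples C(8,3) = 56, so cyclic triples = 56 − 55 = 1.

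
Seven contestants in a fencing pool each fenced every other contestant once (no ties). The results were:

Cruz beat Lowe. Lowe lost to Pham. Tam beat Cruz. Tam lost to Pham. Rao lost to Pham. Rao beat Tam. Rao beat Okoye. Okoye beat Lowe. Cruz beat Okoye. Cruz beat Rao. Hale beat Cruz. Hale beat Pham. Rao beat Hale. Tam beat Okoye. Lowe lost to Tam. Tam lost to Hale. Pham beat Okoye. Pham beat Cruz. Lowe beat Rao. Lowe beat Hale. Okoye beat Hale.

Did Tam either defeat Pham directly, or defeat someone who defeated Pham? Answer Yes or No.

Tam did not beat Pham directly.
Tam beat Cruz, Lowe, Okoye, but each of them lost to Pham. No two-step path.

No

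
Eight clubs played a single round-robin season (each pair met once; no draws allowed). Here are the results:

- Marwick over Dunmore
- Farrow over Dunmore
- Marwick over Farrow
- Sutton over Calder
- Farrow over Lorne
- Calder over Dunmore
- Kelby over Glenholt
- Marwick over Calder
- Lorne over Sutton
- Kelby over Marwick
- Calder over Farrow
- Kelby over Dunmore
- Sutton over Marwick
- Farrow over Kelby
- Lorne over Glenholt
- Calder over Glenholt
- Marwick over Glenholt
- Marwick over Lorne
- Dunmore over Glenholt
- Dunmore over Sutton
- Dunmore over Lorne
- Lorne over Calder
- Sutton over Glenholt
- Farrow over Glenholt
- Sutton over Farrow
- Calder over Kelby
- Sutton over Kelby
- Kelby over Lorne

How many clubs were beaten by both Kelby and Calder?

Kelby beat: Dunmore, Marwick, Lorne, Glenholt.
Calder beat: Dunmore, Farrow, Glenholt, Kelby.
Both beat: Dunmore, Glenholt — 2.

2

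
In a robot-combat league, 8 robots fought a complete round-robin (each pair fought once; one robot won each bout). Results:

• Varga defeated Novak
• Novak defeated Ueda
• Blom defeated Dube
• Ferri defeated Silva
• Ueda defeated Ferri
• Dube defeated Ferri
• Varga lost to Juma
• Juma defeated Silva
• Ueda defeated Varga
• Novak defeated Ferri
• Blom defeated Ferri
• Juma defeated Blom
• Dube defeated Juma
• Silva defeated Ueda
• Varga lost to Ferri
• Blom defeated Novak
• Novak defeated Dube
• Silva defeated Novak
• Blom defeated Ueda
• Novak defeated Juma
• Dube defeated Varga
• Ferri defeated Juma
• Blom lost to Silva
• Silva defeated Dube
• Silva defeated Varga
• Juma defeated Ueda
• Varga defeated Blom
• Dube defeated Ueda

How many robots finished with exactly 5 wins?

1

Win totals: Silva 5, Varga 2, Dube 4, Juma 4, Ueda 2, Ferri 3, Blom 4, Novak 4.
Exactly 5: Silva — 1 robot.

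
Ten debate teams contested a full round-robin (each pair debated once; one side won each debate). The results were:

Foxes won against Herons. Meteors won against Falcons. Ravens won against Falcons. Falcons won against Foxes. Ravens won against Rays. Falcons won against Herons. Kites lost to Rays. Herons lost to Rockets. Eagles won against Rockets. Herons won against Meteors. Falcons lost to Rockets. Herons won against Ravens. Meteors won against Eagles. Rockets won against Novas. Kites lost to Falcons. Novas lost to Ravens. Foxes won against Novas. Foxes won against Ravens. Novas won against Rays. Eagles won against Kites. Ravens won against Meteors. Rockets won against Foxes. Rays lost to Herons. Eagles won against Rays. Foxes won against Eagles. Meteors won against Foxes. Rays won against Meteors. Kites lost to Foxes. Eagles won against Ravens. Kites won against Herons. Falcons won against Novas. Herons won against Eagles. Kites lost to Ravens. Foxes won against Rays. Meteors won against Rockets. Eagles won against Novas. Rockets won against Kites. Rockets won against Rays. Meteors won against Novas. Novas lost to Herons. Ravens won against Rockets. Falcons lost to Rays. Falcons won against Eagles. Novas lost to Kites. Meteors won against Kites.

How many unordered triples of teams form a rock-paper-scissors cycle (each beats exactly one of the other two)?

Win totals: Ravens 6, Herons 5, Rays 3, Rockets 6, Novas 1, Meteors 6, Foxes 6, Falcons 5, Eagles 5, Kites 2.
A team with w wins dominates both others in C(w,2) triples; summing gives 15 + 10 + 3 + 15 + 0 + 15 + 15 + 10 + 10 + 1 = 94 transitive triples.
Total triples C(10,3) = 120, so cyclic triples = 120 − 94 = 26.

26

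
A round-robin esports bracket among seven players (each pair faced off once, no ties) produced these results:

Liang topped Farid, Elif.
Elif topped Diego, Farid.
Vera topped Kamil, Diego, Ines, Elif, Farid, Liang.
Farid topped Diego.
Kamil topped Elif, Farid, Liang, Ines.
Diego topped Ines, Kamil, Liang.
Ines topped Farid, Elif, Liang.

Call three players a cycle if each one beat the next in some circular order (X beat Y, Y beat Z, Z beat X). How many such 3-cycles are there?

6

Win totals: Elif 2, Ines 3, Kamil 4, Liang 2, Farid 1, Vera 6, Diego 3.
A player with w wins dominates both others in C(w,2) triples; summing gives 1 + 3 + 6 + 1 + 0 + 15 + 3 = 29 transitive triples.
Total triples C(7,3) = 35, so cyclic triples = 35 − 29 = 6.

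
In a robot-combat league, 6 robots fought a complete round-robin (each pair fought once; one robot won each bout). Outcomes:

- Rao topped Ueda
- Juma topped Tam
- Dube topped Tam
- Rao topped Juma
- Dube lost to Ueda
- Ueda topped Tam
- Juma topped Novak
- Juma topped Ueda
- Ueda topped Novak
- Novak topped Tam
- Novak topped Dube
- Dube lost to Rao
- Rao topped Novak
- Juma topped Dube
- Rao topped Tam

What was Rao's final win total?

Rao's results: beat Juma, Tam, Dube, Novak, Ueda; lost to no one.
That is 5 wins.

5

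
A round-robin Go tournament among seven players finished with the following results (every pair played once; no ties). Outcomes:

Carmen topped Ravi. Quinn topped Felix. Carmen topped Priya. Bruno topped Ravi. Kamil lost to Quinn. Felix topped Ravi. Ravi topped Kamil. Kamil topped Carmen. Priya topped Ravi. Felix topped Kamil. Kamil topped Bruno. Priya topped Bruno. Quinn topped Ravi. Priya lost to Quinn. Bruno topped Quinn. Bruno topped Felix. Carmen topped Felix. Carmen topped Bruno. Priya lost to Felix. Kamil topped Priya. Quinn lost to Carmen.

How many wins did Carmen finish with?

Carmen's results: beat Ravi, Felix, Quinn, Priya, Bruno; lost to Kamil.
That is 5 wins.

5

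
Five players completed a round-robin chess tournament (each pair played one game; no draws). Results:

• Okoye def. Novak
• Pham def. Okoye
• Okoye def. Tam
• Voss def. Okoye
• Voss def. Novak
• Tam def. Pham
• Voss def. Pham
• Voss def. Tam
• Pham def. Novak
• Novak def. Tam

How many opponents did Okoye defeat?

2

Okoye's results: beat Tam, Novak; lost to Voss, Pham.
That is 2 wins.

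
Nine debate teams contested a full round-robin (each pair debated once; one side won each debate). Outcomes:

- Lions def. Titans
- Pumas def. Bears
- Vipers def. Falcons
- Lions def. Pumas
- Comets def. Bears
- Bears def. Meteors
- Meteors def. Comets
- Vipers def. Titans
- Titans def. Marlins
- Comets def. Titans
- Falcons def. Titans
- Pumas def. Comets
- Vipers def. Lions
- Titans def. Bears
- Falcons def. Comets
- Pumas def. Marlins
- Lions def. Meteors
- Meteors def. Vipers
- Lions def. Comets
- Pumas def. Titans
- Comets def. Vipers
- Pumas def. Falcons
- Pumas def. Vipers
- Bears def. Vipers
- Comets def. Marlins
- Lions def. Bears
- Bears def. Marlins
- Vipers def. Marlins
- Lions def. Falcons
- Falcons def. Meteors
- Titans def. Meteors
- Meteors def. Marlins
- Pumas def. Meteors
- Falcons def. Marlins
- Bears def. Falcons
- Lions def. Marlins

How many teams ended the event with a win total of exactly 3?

2

Win totals: Marlins 0, Bears 4, Pumas 7, Titans 3, Comets 4, Vipers 4, Meteors 3, Falcons 4, Lions 7.
Exactly 3: Titans, Meteors — 2 teams.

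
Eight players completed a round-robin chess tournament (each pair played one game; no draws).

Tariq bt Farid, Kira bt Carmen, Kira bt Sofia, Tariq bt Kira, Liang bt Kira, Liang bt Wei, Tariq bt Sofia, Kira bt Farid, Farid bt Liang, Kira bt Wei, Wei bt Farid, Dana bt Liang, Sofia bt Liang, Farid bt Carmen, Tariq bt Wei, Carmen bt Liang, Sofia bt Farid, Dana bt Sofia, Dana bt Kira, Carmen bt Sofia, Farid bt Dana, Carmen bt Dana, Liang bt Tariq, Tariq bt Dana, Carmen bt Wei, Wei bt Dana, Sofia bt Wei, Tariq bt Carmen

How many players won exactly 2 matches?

Win totals: Kira 4, Wei 2, Tariq 6, Liang 3, Carmen 4, Dana 3, Sofia 3, Farid 3.
Exactly 2: Wei — 1 player.

1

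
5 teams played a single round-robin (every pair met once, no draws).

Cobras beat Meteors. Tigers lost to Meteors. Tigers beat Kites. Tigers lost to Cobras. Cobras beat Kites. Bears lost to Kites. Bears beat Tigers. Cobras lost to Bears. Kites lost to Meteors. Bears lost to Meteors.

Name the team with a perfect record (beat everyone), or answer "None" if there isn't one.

None

Highest win total is Meteors with 3 (out of 4 possible).
Meteors lost to Cobras, so no team went undefeated.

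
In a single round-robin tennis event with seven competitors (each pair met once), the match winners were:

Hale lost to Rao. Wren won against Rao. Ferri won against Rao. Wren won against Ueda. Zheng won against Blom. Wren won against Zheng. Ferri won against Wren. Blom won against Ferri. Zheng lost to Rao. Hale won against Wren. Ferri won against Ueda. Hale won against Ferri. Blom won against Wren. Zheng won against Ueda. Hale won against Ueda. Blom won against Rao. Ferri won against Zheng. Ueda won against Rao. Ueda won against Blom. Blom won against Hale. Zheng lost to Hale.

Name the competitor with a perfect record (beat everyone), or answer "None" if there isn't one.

None

Highest win total is Hale with 4 (out of 6 possible).
Hale lost to Blom, Rao, so no competitor went undefeated.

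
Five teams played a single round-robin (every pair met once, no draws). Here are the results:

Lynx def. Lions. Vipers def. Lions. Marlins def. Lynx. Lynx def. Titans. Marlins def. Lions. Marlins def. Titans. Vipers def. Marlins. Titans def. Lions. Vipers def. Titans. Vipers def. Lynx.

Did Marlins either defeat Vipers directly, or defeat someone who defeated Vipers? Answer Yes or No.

No

Marlins did not beat Vipers directly.
Marlins beat Lions, Lynx, Titans, but each of them lost to Vipers. No two-step path.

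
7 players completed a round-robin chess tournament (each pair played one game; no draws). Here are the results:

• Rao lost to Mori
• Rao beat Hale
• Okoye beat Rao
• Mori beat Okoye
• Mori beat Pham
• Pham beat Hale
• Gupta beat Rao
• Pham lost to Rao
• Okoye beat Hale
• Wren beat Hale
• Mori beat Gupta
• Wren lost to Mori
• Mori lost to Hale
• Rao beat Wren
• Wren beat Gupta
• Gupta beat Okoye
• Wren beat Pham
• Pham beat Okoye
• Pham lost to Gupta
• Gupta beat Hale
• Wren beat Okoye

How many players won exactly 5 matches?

1

Win totals: Wren 4, Rao 3, Okoye 2, Gupta 4, Mori 5, Pham 2, Hale 1.
Exactly 5: Mori — 1 player.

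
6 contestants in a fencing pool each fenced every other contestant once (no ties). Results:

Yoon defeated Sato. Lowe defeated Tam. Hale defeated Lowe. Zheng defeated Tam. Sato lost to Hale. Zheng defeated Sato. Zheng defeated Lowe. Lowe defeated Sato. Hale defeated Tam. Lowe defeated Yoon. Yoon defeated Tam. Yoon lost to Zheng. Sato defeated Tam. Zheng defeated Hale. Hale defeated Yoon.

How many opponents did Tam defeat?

0

Tam's results: beat no one; lost to Lowe, Yoon, Zheng, Sato, Hale.
That is 0 wins.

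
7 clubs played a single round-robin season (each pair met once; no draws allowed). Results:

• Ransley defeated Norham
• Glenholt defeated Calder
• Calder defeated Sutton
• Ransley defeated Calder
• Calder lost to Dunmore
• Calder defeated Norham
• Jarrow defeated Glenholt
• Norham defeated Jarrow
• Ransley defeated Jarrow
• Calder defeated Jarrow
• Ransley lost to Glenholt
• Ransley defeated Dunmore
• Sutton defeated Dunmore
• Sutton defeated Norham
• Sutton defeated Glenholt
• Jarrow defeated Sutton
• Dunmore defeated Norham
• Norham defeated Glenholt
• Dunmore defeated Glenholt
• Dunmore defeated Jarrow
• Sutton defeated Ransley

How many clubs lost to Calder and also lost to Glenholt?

0

Calder beat: Sutton, Norham, Jarrow.
Glenholt beat: Ransley, Calder.
No one was beaten by both.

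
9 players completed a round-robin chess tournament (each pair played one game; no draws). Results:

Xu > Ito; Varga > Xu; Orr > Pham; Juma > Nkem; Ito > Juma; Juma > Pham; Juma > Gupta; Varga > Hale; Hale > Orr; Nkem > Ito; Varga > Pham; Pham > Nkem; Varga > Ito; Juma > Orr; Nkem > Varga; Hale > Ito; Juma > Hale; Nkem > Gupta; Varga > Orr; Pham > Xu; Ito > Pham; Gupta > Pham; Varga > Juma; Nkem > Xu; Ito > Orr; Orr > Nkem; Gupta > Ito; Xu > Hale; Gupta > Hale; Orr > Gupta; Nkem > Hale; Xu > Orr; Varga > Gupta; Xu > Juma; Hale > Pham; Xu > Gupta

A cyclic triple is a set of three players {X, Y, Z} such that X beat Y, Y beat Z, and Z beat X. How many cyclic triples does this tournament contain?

20

Win totals: Xu 5, Pham 2, Juma 5, Nkem 5, Hale 3, Gupta 3, Orr 3, Ito 3, Varga 7.
A player with w wins dominates both others in C(w,2) triples; summing gives 10 + 1 + 10 + 10 + 3 + 3 + 3 + 3 + 21 = 64 transitive triples.
Total triples C(9,3) = 84, so cyclic triples = 84 − 64 = 20.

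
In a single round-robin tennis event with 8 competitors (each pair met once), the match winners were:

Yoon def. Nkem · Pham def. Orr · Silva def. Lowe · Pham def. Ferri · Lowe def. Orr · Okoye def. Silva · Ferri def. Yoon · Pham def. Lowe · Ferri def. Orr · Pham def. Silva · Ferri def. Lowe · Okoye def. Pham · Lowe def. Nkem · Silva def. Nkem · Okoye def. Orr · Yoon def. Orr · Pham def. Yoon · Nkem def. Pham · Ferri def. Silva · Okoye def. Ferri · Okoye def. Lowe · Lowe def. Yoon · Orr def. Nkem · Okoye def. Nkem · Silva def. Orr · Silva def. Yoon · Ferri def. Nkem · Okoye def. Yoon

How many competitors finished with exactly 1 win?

2

Win totals: Orr 1, Nkem 1, Pham 5, Okoye 7, Silva 4, Ferri 5, Yoon 2, Lowe 3.
Exactly 1: Orr, Nkem — 2 competitors.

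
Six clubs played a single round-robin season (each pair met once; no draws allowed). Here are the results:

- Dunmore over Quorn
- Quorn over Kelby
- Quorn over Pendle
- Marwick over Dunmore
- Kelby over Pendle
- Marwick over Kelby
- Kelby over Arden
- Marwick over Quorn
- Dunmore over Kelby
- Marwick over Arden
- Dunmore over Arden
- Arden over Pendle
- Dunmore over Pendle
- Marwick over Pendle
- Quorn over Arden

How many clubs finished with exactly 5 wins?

1

Win totals: Quorn 3, Arden 1, Pendle 0, Kelby 2, Dunmore 4, Marwick 5.
Exactly 5: Marwick — 1 club.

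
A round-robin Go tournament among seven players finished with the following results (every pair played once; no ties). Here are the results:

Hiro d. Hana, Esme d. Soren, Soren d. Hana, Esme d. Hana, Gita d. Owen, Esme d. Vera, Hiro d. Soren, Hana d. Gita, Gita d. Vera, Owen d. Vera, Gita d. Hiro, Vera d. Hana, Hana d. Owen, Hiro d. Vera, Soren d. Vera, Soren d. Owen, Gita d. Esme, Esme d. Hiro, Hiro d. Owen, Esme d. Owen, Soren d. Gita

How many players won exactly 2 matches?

1

Win totals: Hana 2, Vera 1, Esme 5, Hiro 4, Gita 4, Owen 1, Soren 4.
Exactly 2: Hana — 1 player.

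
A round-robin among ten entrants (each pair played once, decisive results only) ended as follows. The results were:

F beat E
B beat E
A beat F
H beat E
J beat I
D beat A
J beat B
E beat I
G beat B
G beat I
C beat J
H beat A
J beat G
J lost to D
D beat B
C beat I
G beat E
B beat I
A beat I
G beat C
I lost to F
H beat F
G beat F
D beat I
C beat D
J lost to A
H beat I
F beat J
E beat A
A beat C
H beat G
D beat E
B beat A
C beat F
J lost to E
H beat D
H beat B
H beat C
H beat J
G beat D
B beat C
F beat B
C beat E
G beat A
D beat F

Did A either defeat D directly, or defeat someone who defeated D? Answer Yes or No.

A did not beat D directly.
A beat C, F, I, J. Of those, C beat D.

Yes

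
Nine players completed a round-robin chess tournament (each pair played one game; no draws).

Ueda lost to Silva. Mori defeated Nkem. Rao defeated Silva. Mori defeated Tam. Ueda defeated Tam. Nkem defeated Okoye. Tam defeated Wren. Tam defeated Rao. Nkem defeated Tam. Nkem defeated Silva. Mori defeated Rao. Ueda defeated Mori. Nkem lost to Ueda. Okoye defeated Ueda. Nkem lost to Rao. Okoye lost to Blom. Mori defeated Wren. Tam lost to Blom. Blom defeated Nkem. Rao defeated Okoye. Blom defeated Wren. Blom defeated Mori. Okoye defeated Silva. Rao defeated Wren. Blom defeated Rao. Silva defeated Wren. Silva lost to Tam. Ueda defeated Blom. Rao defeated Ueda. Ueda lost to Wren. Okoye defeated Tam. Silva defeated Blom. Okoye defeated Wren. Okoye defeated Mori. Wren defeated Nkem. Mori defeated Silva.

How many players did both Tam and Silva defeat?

Tam beat: Rao, Wren, Silva.
Silva beat: Wren, Blom, Ueda.
Both beat: Wren — 1.

1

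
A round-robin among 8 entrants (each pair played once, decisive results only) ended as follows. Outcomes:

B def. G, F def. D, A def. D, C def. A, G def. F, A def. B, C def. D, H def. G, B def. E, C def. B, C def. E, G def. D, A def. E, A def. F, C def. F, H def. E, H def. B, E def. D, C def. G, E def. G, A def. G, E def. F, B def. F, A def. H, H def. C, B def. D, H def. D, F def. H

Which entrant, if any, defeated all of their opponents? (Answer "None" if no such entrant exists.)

Highest win total is C with 6 (out of 7 possible).
C lost to H, so no entrant went undefeated.

None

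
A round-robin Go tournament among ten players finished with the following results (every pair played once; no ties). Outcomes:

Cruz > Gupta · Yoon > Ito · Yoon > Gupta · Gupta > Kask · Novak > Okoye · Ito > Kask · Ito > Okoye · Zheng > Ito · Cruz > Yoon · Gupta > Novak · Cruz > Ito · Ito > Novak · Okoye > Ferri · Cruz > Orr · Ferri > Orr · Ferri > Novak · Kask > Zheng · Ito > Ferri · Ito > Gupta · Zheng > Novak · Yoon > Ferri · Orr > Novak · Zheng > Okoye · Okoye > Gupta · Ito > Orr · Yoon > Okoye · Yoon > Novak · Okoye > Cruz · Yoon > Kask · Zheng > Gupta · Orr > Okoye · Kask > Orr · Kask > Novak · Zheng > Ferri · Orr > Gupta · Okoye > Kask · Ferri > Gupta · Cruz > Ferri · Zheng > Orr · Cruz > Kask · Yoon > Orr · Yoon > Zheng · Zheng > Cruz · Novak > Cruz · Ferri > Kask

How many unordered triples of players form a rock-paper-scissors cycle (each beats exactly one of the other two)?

21

Win totals: Ferri 4, Zheng 7, Yoon 8, Ito 6, Gupta 2, Novak 2, Orr 3, Okoye 4, Cruz 6, Kask 3.
A player with w wins dominates both others in C(w,2) triples; summing gives 6 + 21 + 28 + 15 + 1 + 1 + 3 + 6 + 15 + 3 = 99 transitive triples.
Total triples C(10,3) = 120, so cyclic triples = 120 − 99 = 21.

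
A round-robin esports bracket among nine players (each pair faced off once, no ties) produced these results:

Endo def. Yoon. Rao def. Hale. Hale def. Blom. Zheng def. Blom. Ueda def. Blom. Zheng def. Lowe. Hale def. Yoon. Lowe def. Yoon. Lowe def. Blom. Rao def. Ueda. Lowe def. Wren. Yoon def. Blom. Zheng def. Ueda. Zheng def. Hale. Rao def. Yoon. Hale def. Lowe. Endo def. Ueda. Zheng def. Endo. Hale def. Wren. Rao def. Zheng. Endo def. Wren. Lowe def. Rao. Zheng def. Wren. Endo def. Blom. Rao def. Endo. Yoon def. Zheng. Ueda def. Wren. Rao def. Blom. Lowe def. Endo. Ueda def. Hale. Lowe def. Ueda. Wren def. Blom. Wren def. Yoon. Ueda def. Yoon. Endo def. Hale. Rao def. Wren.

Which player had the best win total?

Win totals: Yoon 2, Hale 4, Lowe 6, Rao 7, Endo 5, Ueda 4, Blom 0, Wren 2, Zheng 6.
Rao leads with 7 wins (next highest: 6).

Rao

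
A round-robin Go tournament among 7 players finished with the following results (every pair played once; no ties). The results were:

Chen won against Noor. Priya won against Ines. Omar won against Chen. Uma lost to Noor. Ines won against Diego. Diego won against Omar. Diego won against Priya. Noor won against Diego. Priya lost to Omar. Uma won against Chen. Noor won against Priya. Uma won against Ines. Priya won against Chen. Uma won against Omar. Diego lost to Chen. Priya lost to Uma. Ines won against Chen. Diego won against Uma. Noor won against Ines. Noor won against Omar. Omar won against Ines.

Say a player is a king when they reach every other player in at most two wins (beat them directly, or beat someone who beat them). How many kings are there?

Diego cannot reach Noor in two steps.
Priya cannot reach Omar, Uma in two steps.
Chen reaches everyone (king).
Omar cannot reach Uma in two steps.
Noor reaches everyone (king).
Ines reaches everyone (king).
Uma reaches everyone (king).
Kings: Chen, Noor, Ines, Uma — 4.

4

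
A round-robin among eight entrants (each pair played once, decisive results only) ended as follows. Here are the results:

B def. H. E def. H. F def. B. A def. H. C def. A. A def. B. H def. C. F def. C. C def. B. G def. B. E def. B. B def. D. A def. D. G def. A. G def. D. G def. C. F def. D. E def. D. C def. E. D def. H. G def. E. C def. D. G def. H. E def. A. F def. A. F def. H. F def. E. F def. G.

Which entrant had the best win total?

Win totals: A 3, B 2, C 4, D 1, E 4, F 7, G 6, H 1.
F leads with 7 wins (next highest: 6).

F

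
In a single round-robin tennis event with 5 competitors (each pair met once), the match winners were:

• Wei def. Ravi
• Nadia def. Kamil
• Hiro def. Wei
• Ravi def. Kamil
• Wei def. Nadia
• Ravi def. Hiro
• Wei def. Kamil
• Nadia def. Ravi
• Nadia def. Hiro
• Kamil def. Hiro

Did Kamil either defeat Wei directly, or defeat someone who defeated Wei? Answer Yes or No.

Yes

Kamil did not beat Wei directly.
Kamil beat Hiro. Of those, Hiro beat Wei.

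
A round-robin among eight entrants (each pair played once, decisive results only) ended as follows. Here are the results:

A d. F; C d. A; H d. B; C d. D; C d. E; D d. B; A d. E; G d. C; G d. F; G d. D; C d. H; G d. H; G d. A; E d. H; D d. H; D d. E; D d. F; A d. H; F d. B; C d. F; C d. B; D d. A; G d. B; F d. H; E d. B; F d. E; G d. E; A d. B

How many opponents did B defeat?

0

B's results: beat no one; lost to A, C, D, E, F, G, H.
That is 0 wins.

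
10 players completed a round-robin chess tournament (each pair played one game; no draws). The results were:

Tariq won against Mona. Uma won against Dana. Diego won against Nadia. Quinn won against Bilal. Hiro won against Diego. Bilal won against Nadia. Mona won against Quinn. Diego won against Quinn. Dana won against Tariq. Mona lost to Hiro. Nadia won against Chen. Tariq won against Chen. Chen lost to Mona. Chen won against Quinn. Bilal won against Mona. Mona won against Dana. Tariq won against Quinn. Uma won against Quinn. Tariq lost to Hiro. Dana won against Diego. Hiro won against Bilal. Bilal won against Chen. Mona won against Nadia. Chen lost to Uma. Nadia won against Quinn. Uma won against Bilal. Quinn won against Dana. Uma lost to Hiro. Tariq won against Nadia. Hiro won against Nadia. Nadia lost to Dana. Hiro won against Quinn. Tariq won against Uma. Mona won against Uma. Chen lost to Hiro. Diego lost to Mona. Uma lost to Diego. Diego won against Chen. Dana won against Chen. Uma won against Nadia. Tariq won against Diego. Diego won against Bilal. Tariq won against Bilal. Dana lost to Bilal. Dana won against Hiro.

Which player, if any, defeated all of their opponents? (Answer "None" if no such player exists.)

Highest win total is Hiro with 8 (out of 9 possible).
Hiro lost to Dana, so no player went undefeated.

None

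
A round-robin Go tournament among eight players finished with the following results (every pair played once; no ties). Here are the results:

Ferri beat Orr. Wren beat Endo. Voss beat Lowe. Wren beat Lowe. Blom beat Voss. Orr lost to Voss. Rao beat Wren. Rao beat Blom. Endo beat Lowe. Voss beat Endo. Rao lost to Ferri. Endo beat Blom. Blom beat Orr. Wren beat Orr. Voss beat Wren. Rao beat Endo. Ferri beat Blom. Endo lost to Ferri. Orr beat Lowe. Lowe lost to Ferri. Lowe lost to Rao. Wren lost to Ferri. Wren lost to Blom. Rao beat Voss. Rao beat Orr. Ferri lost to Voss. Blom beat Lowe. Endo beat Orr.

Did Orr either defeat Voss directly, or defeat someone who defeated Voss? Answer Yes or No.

No

Orr did not beat Voss directly.
Orr beat Lowe, but each of them lost to Voss. No two-step path.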